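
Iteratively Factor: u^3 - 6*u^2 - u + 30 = (u - 5)*(u^2 - u - 6) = (u - 5)*(u - 3)*(u + 2)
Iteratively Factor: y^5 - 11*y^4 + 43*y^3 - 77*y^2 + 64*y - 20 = (y - 1)*(y^4 - 10*y^3 + 33*y^2 - 44*y + 20) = (y - 2)*(y - 1)*(y^3 - 8*y^2 + 17*y - 10) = (y - 5)*(y - 2)*(y - 1)*(y^2 - 3*y + 2) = (y - 5)*(y - 2)*(y - 1)^2*(y - 2)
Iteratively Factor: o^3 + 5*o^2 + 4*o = (o)*(o^2 + 5*o + 4) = o*(o + 4)*(o + 1)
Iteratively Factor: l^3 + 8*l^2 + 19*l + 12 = (l + 4)*(l^2 + 4*l + 3) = (l + 3)*(l + 4)*(l + 1)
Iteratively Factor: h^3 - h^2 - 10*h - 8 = (h + 1)*(h^2 - 2*h - 8) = (h + 1)*(h + 2)*(h - 4)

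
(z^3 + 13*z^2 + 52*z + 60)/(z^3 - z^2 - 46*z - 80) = (z + 6)/(z - 8)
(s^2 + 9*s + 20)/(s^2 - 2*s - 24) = (s + 5)/(s - 6)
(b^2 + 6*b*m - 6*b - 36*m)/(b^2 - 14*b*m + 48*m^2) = (b^2 + 6*b*m - 6*b - 36*m)/(b^2 - 14*b*m + 48*m^2)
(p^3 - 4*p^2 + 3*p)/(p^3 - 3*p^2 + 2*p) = (p - 3)/(p - 2)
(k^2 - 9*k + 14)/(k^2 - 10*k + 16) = (k - 7)/(k - 8)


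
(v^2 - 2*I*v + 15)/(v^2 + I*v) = (v^2 - 2*I*v + 15)/(v*(v + I))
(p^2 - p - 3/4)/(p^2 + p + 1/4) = (2*p - 3)/(2*p + 1)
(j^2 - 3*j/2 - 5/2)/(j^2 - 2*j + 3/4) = 2*(2*j^2 - 3*j - 5)/(4*j^2 - 8*j + 3)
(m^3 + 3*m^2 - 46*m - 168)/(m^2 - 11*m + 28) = (m^2 + 10*m + 24)/(m - 4)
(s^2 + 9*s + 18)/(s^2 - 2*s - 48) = (s + 3)/(s - 8)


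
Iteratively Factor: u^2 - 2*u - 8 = (u + 2)*(u - 4)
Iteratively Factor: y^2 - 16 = (y + 4)*(y - 4)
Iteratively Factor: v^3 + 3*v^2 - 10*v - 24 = (v + 2)*(v^2 + v - 12) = (v + 2)*(v + 4)*(v - 3)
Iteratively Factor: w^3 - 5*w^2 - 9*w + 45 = (w + 3)*(w^2 - 8*w + 15) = (w - 5)*(w + 3)*(w - 3)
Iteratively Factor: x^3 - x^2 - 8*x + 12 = (x - 2)*(x^2 + x - 6) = (x - 2)*(x + 3)*(x - 2)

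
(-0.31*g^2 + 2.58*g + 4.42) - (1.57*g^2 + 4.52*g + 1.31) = -1.88*g^2 - 1.94*g + 3.11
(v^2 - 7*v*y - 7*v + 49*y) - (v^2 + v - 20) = -7*v*y - 8*v + 49*y + 20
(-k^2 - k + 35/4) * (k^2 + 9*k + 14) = -k^4 - 10*k^3 - 57*k^2/4 + 259*k/4 + 245/2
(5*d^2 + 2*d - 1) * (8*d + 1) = 40*d^3 + 21*d^2 - 6*d - 1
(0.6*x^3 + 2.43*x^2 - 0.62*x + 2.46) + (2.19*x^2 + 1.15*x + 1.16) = 0.6*x^3 + 4.62*x^2 + 0.53*x + 3.62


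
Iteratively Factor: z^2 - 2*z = (z - 2)*(z)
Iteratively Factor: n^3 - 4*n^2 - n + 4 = (n - 1)*(n^2 - 3*n - 4) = (n - 4)*(n - 1)*(n + 1)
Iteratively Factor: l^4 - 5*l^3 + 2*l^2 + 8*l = (l - 4)*(l^3 - l^2 - 2*l) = (l - 4)*(l - 2)*(l^2 + l) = l*(l - 4)*(l - 2)*(l + 1)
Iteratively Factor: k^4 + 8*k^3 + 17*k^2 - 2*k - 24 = (k + 4)*(k^3 + 4*k^2 + k - 6) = (k + 3)*(k + 4)*(k^2 + k - 2) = (k + 2)*(k + 3)*(k + 4)*(k - 1)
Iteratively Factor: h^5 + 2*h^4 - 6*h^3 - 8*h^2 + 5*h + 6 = (h + 3)*(h^4 - h^3 - 3*h^2 + h + 2) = (h - 2)*(h + 3)*(h^3 + h^2 - h - 1) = (h - 2)*(h - 1)*(h + 3)*(h^2 + 2*h + 1) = (h - 2)*(h - 1)*(h + 1)*(h + 3)*(h + 1)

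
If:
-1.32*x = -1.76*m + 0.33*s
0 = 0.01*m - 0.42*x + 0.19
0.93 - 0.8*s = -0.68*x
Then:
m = 0.64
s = 1.56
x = 0.47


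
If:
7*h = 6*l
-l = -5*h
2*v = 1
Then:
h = 0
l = 0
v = 1/2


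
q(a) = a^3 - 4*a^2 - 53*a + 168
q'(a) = 3*a^2 - 8*a - 53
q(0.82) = 122.40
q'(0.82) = -57.54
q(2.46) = 28.30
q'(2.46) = -54.53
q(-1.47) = 234.09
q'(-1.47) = -34.76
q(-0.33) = 185.02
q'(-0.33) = -50.03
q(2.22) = 41.57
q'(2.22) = -55.97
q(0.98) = 113.16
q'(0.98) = -57.96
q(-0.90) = 211.73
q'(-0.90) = -43.37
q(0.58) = 136.11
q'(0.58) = -56.63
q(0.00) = 168.00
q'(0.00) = -53.00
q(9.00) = 96.00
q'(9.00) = 118.00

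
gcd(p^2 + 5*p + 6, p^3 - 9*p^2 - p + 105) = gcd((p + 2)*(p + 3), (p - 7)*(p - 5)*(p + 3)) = p + 3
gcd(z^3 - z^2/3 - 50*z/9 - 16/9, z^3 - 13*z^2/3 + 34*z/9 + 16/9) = z^2 - 7*z/3 - 8/9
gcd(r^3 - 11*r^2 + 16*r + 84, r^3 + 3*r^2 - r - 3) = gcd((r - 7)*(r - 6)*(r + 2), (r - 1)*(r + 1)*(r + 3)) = 1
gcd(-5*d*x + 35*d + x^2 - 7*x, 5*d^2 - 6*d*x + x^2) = -5*d + x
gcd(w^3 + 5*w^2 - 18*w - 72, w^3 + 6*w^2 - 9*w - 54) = w^2 + 9*w + 18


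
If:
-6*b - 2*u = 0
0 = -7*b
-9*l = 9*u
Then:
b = 0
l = 0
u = 0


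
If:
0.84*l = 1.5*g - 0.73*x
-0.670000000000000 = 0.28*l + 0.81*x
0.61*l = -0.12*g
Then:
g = -0.37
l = 0.07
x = -0.85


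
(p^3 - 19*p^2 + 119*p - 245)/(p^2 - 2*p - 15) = (p^2 - 14*p + 49)/(p + 3)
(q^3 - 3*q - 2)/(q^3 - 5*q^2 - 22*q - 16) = (q^2 - q - 2)/(q^2 - 6*q - 16)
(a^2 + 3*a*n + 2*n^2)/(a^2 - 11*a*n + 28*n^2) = (a^2 + 3*a*n + 2*n^2)/(a^2 - 11*a*n + 28*n^2)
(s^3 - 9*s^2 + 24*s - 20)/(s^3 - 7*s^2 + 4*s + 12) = (s^2 - 7*s + 10)/(s^2 - 5*s - 6)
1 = 1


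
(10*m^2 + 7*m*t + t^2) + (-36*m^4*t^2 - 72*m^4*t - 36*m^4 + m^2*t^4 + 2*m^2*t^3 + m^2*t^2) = -36*m^4*t^2 - 72*m^4*t - 36*m^4 + m^2*t^4 + 2*m^2*t^3 + m^2*t^2 + 10*m^2 + 7*m*t + t^2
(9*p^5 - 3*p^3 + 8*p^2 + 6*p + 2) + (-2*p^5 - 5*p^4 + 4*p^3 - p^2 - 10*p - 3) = 7*p^5 - 5*p^4 + p^3 + 7*p^2 - 4*p - 1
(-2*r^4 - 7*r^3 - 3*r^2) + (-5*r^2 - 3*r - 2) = -2*r^4 - 7*r^3 - 8*r^2 - 3*r - 2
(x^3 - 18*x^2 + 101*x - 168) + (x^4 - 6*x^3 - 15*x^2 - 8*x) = x^4 - 5*x^3 - 33*x^2 + 93*x - 168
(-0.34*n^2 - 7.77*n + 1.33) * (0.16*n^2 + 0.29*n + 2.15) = -0.0544*n^4 - 1.3418*n^3 - 2.7715*n^2 - 16.3198*n + 2.8595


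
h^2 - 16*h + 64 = (h - 8)^2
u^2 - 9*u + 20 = (u - 5)*(u - 4)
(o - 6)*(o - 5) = o^2 - 11*o + 30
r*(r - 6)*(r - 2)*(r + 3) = r^4 - 5*r^3 - 12*r^2 + 36*r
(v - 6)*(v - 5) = v^2 - 11*v + 30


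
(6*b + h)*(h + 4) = 6*b*h + 24*b + h^2 + 4*h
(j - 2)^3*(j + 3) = j^4 - 3*j^3 - 6*j^2 + 28*j - 24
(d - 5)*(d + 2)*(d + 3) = d^3 - 19*d - 30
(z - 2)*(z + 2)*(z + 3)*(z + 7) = z^4 + 10*z^3 + 17*z^2 - 40*z - 84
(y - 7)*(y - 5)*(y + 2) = y^3 - 10*y^2 + 11*y + 70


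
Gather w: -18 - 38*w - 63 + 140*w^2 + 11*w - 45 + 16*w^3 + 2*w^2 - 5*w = 16*w^3 + 142*w^2 - 32*w - 126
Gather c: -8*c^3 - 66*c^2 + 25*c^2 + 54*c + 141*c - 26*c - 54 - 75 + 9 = -8*c^3 - 41*c^2 + 169*c - 120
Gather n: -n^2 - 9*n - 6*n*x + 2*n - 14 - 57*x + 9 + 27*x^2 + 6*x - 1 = -n^2 + n*(-6*x - 7) + 27*x^2 - 51*x - 6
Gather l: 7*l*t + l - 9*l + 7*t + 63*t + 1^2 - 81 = l*(7*t - 8) + 70*t - 80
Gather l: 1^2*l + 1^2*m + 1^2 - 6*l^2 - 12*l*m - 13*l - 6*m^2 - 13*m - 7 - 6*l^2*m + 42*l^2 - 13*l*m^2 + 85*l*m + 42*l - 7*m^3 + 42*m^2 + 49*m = l^2*(36 - 6*m) + l*(-13*m^2 + 73*m + 30) - 7*m^3 + 36*m^2 + 37*m - 6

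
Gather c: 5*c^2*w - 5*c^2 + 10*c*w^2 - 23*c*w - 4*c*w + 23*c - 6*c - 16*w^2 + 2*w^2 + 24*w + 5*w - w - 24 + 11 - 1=c^2*(5*w - 5) + c*(10*w^2 - 27*w + 17) - 14*w^2 + 28*w - 14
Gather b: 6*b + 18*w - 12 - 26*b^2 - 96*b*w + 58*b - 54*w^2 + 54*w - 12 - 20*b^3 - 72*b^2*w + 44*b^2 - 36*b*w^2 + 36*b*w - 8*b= -20*b^3 + b^2*(18 - 72*w) + b*(-36*w^2 - 60*w + 56) - 54*w^2 + 72*w - 24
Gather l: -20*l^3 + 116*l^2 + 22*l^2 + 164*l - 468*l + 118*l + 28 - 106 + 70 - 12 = -20*l^3 + 138*l^2 - 186*l - 20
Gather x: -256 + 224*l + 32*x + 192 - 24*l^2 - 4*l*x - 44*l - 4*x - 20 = -24*l^2 + 180*l + x*(28 - 4*l) - 84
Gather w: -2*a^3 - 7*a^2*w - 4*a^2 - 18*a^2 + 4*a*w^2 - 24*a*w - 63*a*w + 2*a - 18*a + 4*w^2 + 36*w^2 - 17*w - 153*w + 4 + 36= -2*a^3 - 22*a^2 - 16*a + w^2*(4*a + 40) + w*(-7*a^2 - 87*a - 170) + 40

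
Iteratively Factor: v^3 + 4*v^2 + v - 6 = (v + 2)*(v^2 + 2*v - 3) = (v - 1)*(v + 2)*(v + 3)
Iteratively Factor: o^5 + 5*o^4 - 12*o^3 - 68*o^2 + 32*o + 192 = (o + 4)*(o^4 + o^3 - 16*o^2 - 4*o + 48) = (o - 3)*(o + 4)*(o^3 + 4*o^2 - 4*o - 16) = (o - 3)*(o + 2)*(o + 4)*(o^2 + 2*o - 8) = (o - 3)*(o + 2)*(o + 4)^2*(o - 2)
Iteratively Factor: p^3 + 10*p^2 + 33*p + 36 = (p + 4)*(p^2 + 6*p + 9) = (p + 3)*(p + 4)*(p + 3)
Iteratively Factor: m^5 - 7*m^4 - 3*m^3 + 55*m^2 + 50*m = (m + 1)*(m^4 - 8*m^3 + 5*m^2 + 50*m) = (m - 5)*(m + 1)*(m^3 - 3*m^2 - 10*m) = (m - 5)*(m + 1)*(m + 2)*(m^2 - 5*m) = (m - 5)^2*(m + 1)*(m + 2)*(m)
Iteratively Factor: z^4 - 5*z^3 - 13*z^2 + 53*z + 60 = (z + 1)*(z^3 - 6*z^2 - 7*z + 60) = (z - 5)*(z + 1)*(z^2 - z - 12) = (z - 5)*(z - 4)*(z + 1)*(z + 3)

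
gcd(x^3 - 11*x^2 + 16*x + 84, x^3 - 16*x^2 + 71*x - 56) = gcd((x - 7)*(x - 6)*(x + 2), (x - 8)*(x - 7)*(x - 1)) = x - 7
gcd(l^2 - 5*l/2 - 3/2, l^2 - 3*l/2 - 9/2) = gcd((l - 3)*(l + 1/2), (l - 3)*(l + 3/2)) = l - 3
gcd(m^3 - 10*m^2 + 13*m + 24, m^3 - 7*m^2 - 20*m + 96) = m^2 - 11*m + 24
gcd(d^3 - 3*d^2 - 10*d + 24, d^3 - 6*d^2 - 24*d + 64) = d - 2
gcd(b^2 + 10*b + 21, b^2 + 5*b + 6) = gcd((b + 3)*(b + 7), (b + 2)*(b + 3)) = b + 3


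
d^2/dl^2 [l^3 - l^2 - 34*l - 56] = 6*l - 2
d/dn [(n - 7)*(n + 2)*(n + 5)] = 3*n^2 - 39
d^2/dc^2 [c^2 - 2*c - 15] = 2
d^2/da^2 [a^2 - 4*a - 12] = 2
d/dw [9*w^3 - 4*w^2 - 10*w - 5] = 27*w^2 - 8*w - 10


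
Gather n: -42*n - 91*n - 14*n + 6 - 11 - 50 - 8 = -147*n - 63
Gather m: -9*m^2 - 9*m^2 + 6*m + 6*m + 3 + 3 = -18*m^2 + 12*m + 6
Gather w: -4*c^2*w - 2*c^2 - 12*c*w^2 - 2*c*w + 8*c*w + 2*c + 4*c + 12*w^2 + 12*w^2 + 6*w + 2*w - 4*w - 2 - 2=-2*c^2 + 6*c + w^2*(24 - 12*c) + w*(-4*c^2 + 6*c + 4) - 4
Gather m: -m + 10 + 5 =15 - m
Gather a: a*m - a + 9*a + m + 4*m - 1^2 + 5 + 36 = a*(m + 8) + 5*m + 40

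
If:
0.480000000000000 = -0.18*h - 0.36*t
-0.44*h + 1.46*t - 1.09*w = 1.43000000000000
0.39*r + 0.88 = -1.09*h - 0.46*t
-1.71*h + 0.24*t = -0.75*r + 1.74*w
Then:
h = 2.82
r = -6.90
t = -2.74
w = -6.12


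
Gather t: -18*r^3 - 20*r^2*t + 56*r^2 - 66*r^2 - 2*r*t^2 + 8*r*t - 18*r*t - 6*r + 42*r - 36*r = -18*r^3 - 10*r^2 - 2*r*t^2 + t*(-20*r^2 - 10*r)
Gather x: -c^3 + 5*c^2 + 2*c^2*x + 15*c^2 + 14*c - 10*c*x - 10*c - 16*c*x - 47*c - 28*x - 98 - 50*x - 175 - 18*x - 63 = -c^3 + 20*c^2 - 43*c + x*(2*c^2 - 26*c - 96) - 336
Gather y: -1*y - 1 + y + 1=0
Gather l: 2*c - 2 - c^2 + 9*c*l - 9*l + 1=-c^2 + 2*c + l*(9*c - 9) - 1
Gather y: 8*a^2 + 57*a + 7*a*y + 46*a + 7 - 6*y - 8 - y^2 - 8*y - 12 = 8*a^2 + 103*a - y^2 + y*(7*a - 14) - 13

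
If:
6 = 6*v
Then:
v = 1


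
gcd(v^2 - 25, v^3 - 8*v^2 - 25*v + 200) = v^2 - 25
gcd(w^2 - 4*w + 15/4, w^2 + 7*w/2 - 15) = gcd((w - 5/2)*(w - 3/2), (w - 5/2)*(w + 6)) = w - 5/2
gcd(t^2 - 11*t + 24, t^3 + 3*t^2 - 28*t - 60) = 1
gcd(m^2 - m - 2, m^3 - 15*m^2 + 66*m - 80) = m - 2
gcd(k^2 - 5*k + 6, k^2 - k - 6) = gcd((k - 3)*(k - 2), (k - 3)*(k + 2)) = k - 3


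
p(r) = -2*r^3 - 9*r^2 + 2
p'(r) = -6*r^2 - 18*r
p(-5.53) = 65.00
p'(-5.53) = -83.95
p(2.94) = -126.62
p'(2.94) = -104.78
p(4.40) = -342.61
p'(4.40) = -195.36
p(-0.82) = -2.95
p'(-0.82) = 10.73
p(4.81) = -428.79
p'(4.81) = -225.40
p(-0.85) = -3.27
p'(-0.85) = 10.96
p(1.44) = -22.63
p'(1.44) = -38.36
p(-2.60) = -23.69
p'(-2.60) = 6.24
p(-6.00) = 110.00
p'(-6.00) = -108.00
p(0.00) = 2.00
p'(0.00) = 0.00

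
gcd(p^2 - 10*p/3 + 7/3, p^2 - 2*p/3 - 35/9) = p - 7/3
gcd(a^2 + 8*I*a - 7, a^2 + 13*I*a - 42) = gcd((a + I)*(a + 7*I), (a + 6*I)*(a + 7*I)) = a + 7*I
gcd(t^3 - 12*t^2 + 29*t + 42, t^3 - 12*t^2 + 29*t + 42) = t^3 - 12*t^2 + 29*t + 42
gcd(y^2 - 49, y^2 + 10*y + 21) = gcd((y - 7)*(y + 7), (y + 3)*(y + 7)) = y + 7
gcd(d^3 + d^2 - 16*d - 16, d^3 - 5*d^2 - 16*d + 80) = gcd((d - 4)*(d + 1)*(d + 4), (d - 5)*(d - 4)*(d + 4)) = d^2 - 16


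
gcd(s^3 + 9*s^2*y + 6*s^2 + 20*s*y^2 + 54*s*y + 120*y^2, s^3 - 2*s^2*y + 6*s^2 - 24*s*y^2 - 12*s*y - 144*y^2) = s^2 + 4*s*y + 6*s + 24*y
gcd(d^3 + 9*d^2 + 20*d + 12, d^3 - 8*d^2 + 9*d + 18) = d + 1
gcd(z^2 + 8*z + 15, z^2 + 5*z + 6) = z + 3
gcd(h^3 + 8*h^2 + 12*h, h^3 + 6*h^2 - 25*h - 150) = h + 6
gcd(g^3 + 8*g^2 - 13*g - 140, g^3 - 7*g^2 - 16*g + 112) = g - 4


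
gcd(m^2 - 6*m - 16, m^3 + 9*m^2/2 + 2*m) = 1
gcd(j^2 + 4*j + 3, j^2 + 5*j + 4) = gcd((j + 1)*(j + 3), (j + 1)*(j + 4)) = j + 1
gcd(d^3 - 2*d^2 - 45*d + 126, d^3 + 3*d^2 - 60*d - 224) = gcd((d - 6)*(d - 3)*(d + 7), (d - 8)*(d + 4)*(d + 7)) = d + 7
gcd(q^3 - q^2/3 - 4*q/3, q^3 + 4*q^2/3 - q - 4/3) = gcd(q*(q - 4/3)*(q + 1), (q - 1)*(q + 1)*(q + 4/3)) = q + 1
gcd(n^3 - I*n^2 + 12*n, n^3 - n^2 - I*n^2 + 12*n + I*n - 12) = n^2 - I*n + 12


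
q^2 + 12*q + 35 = (q + 5)*(q + 7)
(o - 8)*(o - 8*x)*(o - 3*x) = o^3 - 11*o^2*x - 8*o^2 + 24*o*x^2 + 88*o*x - 192*x^2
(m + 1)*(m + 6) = m^2 + 7*m + 6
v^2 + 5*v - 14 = (v - 2)*(v + 7)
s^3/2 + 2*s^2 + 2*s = s*(s/2 + 1)*(s + 2)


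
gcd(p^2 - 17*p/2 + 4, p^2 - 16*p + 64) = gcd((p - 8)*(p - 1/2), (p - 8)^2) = p - 8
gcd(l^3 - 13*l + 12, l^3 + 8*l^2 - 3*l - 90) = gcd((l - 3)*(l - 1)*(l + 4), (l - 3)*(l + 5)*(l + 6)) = l - 3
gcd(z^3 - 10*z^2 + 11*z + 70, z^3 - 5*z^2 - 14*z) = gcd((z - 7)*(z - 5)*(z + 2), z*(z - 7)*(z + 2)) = z^2 - 5*z - 14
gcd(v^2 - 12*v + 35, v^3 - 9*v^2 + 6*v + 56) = v - 7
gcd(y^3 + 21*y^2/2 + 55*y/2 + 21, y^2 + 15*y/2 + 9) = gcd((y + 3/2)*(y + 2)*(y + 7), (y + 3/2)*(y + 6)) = y + 3/2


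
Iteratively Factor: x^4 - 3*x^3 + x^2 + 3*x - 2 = (x - 1)*(x^3 - 2*x^2 - x + 2) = (x - 1)^2*(x^2 - x - 2) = (x - 2)*(x - 1)^2*(x + 1)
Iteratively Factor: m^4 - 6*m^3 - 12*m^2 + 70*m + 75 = (m - 5)*(m^3 - m^2 - 17*m - 15) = (m - 5)*(m + 1)*(m^2 - 2*m - 15) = (m - 5)*(m + 1)*(m + 3)*(m - 5)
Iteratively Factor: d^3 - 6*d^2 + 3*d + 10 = (d - 5)*(d^2 - d - 2) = (d - 5)*(d - 2)*(d + 1)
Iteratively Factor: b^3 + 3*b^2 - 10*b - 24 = (b - 3)*(b^2 + 6*b + 8) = (b - 3)*(b + 2)*(b + 4)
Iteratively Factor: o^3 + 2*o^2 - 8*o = (o - 2)*(o^2 + 4*o) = (o - 2)*(o + 4)*(o)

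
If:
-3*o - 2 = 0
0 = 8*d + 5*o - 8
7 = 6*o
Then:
No Solution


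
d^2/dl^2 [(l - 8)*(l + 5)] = 2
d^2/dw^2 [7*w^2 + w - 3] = 14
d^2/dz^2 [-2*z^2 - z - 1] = -4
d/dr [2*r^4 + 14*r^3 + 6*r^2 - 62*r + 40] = 8*r^3 + 42*r^2 + 12*r - 62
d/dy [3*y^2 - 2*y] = 6*y - 2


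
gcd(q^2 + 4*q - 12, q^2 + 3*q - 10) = q - 2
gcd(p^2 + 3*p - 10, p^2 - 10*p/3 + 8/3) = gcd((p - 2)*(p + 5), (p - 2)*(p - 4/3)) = p - 2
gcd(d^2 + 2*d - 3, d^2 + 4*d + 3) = d + 3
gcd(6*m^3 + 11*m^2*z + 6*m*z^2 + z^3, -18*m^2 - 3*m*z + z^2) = 3*m + z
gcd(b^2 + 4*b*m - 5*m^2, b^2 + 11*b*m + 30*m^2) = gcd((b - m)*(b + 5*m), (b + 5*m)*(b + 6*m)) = b + 5*m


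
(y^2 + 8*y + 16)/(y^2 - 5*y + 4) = (y^2 + 8*y + 16)/(y^2 - 5*y + 4)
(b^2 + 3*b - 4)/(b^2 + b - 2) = (b + 4)/(b + 2)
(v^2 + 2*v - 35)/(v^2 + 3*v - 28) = (v - 5)/(v - 4)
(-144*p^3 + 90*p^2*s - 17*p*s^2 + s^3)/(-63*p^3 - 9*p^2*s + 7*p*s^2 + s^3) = (48*p^2 - 14*p*s + s^2)/(21*p^2 + 10*p*s + s^2)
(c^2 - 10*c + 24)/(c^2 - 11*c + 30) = (c - 4)/(c - 5)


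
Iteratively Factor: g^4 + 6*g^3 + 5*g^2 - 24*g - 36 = (g - 2)*(g^3 + 8*g^2 + 21*g + 18) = (g - 2)*(g + 3)*(g^2 + 5*g + 6) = (g - 2)*(g + 2)*(g + 3)*(g + 3)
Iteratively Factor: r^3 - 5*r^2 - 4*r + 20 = (r - 5)*(r^2 - 4) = (r - 5)*(r + 2)*(r - 2)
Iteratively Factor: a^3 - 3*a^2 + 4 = (a + 1)*(a^2 - 4*a + 4) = (a - 2)*(a + 1)*(a - 2)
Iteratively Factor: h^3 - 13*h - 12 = (h - 4)*(h^2 + 4*h + 3) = (h - 4)*(h + 1)*(h + 3)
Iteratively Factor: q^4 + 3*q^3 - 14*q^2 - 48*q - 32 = (q + 4)*(q^3 - q^2 - 10*q - 8) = (q + 1)*(q + 4)*(q^2 - 2*q - 8) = (q + 1)*(q + 2)*(q + 4)*(q - 4)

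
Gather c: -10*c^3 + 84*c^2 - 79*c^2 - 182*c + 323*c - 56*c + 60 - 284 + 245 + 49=-10*c^3 + 5*c^2 + 85*c + 70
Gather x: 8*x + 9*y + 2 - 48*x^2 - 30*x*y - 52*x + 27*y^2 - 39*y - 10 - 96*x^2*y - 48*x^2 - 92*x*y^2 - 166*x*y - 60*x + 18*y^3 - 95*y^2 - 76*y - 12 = x^2*(-96*y - 96) + x*(-92*y^2 - 196*y - 104) + 18*y^3 - 68*y^2 - 106*y - 20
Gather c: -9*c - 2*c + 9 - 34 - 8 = -11*c - 33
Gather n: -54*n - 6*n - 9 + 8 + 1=-60*n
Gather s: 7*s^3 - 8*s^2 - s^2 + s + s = 7*s^3 - 9*s^2 + 2*s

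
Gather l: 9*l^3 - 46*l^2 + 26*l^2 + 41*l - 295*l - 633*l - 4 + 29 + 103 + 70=9*l^3 - 20*l^2 - 887*l + 198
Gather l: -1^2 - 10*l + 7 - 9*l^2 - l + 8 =-9*l^2 - 11*l + 14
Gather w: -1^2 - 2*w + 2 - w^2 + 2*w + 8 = 9 - w^2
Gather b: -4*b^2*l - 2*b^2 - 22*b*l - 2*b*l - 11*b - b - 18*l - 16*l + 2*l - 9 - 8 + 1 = b^2*(-4*l - 2) + b*(-24*l - 12) - 32*l - 16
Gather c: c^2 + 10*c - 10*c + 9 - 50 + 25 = c^2 - 16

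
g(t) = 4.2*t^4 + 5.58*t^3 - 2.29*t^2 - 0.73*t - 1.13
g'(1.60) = 103.61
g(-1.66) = 0.14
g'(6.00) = 4203.23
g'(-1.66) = -23.85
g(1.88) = 78.95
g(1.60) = 42.22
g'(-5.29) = -1995.05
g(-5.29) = 2401.67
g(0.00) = -1.13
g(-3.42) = 325.96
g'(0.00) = -0.73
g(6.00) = 6560.53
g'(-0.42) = 2.90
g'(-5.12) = -1793.31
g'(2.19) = 245.98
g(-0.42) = -1.51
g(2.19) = 141.51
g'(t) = 16.8*t^3 + 16.74*t^2 - 4.58*t - 0.73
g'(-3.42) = -461.30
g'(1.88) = 161.46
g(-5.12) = 2079.86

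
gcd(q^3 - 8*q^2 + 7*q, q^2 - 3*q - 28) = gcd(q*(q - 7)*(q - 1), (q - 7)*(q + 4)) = q - 7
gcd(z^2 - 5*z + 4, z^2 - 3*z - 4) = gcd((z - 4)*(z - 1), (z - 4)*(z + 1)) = z - 4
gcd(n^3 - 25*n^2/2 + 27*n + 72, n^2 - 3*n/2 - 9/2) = n + 3/2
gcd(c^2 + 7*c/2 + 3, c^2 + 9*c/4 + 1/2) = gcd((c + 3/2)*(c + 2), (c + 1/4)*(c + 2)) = c + 2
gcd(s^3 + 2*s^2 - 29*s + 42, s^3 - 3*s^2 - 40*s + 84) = s - 2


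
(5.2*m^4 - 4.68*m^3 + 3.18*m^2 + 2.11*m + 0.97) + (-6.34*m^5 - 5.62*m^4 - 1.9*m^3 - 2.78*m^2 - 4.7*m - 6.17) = -6.34*m^5 - 0.42*m^4 - 6.58*m^3 + 0.4*m^2 - 2.59*m - 5.2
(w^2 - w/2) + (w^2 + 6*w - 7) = 2*w^2 + 11*w/2 - 7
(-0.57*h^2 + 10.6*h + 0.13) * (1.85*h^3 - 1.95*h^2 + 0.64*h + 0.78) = -1.0545*h^5 + 20.7215*h^4 - 20.7943*h^3 + 6.0859*h^2 + 8.3512*h + 0.1014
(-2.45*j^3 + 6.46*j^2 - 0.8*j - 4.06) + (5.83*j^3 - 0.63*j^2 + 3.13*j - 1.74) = 3.38*j^3 + 5.83*j^2 + 2.33*j - 5.8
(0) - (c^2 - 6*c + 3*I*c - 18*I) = -c^2 + 6*c - 3*I*c + 18*I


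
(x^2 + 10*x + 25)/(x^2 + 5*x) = (x + 5)/x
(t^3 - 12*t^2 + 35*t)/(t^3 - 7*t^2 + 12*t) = (t^2 - 12*t + 35)/(t^2 - 7*t + 12)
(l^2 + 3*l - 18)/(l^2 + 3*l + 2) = (l^2 + 3*l - 18)/(l^2 + 3*l + 2)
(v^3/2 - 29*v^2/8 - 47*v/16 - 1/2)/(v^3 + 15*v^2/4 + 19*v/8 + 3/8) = (v - 8)/(2*(v + 3))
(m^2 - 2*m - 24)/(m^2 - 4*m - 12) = (m + 4)/(m + 2)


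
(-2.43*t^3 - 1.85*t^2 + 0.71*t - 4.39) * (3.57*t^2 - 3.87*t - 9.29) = -8.6751*t^5 + 2.7996*t^4 + 32.2689*t^3 - 1.2335*t^2 + 10.3934*t + 40.7831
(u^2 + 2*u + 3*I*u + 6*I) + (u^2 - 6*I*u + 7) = 2*u^2 + 2*u - 3*I*u + 7 + 6*I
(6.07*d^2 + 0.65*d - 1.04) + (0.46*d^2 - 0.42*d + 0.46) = 6.53*d^2 + 0.23*d - 0.58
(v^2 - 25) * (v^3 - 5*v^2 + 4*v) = v^5 - 5*v^4 - 21*v^3 + 125*v^2 - 100*v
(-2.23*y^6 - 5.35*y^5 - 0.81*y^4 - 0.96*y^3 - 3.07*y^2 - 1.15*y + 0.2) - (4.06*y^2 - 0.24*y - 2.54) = -2.23*y^6 - 5.35*y^5 - 0.81*y^4 - 0.96*y^3 - 7.13*y^2 - 0.91*y + 2.74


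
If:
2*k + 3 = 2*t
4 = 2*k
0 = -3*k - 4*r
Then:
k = 2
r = -3/2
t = 7/2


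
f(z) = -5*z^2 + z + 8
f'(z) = 1 - 10*z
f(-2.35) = -21.96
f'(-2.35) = 24.50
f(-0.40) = 6.80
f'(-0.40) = 5.00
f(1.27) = 1.21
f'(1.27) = -11.70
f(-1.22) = -0.66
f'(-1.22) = 13.20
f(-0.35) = 7.04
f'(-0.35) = 4.50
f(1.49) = -1.61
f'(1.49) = -13.90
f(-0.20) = 7.60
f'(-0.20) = 3.00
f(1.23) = 1.67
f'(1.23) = -11.30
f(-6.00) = -178.00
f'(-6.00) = 61.00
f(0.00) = 8.00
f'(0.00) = 1.00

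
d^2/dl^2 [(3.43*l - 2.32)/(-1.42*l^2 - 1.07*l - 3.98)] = (-(2.84*l + 1.07)*(3.43*l - 2.32)*(5.68*l + 2.14) + (29.2236*l + 0.751400000000002)*(1.42*l^2 + 1.07*l + 3.98))/(1.42*l^2 + 1.07*l + 3.98)^3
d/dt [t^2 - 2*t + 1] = 2*t - 2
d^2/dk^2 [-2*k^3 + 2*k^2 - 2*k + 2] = 4 - 12*k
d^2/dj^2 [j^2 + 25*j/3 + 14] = 2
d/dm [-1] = 0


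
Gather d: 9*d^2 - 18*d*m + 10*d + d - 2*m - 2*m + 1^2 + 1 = 9*d^2 + d*(11 - 18*m) - 4*m + 2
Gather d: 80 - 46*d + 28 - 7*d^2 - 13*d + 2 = -7*d^2 - 59*d + 110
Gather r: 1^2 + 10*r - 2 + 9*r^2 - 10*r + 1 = 9*r^2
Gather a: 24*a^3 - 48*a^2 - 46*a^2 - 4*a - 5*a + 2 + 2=24*a^3 - 94*a^2 - 9*a + 4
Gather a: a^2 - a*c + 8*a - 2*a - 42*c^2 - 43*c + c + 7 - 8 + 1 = a^2 + a*(6 - c) - 42*c^2 - 42*c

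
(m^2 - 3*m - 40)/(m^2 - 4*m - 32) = (m + 5)/(m + 4)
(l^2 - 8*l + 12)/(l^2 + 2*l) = (l^2 - 8*l + 12)/(l*(l + 2))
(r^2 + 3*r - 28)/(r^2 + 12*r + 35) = (r - 4)/(r + 5)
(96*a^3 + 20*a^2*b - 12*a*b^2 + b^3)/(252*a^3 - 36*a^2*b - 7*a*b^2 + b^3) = (16*a^2 + 6*a*b - b^2)/(42*a^2 + a*b - b^2)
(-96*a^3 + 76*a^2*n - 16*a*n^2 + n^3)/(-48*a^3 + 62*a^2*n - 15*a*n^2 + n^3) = (2*a - n)/(a - n)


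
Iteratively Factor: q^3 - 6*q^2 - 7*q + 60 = (q + 3)*(q^2 - 9*q + 20) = (q - 5)*(q + 3)*(q - 4)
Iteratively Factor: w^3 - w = (w)*(w^2 - 1) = w*(w - 1)*(w + 1)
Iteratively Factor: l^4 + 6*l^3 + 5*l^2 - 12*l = (l - 1)*(l^3 + 7*l^2 + 12*l) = (l - 1)*(l + 4)*(l^2 + 3*l) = (l - 1)*(l + 3)*(l + 4)*(l)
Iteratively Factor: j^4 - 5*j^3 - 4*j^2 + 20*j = (j - 2)*(j^3 - 3*j^2 - 10*j) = (j - 2)*(j + 2)*(j^2 - 5*j) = (j - 5)*(j - 2)*(j + 2)*(j)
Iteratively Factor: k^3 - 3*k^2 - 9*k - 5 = (k + 1)*(k^2 - 4*k - 5) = (k + 1)^2*(k - 5)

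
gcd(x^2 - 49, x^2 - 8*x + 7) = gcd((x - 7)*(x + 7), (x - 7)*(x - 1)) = x - 7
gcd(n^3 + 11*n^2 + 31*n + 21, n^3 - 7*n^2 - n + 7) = n + 1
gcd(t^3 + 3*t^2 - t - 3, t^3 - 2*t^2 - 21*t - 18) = t^2 + 4*t + 3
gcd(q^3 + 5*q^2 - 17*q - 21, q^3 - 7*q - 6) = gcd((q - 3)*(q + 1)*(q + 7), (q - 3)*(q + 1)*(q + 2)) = q^2 - 2*q - 3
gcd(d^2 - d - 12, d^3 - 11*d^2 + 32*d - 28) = 1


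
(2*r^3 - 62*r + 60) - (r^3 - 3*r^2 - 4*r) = r^3 + 3*r^2 - 58*r + 60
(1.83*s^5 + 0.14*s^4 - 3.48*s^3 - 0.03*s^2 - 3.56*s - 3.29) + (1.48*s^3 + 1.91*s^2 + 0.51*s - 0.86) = 1.83*s^5 + 0.14*s^4 - 2.0*s^3 + 1.88*s^2 - 3.05*s - 4.15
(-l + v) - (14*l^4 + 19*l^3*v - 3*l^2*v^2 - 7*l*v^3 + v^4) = -14*l^4 - 19*l^3*v + 3*l^2*v^2 + 7*l*v^3 - l - v^4 + v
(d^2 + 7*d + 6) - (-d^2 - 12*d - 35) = 2*d^2 + 19*d + 41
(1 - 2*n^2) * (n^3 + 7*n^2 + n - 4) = -2*n^5 - 14*n^4 - n^3 + 15*n^2 + n - 4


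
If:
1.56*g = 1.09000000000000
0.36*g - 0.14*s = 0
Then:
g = 0.70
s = 1.80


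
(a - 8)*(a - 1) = a^2 - 9*a + 8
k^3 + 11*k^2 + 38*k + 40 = (k + 2)*(k + 4)*(k + 5)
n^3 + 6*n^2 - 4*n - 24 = (n - 2)*(n + 2)*(n + 6)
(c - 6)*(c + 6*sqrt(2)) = c^2 - 6*c + 6*sqrt(2)*c - 36*sqrt(2)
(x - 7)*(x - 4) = x^2 - 11*x + 28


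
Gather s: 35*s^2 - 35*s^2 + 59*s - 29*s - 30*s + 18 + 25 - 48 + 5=0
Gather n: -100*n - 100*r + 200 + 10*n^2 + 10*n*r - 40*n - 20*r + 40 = 10*n^2 + n*(10*r - 140) - 120*r + 240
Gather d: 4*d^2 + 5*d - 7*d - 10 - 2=4*d^2 - 2*d - 12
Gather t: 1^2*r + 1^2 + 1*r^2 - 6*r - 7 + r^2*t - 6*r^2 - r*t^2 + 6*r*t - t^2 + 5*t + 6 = -5*r^2 - 5*r + t^2*(-r - 1) + t*(r^2 + 6*r + 5)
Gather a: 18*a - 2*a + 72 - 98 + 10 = 16*a - 16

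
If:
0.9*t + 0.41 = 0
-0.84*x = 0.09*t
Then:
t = -0.46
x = 0.05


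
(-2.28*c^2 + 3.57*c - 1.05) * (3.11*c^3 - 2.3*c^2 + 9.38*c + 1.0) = -7.0908*c^5 + 16.3467*c^4 - 32.8629*c^3 + 33.6216*c^2 - 6.279*c - 1.05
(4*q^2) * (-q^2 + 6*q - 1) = -4*q^4 + 24*q^3 - 4*q^2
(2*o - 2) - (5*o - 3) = 1 - 3*o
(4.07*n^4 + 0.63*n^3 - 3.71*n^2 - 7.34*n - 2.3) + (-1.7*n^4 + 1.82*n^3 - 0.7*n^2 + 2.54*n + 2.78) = 2.37*n^4 + 2.45*n^3 - 4.41*n^2 - 4.8*n + 0.48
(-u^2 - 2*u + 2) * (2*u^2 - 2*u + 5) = -2*u^4 - 2*u^3 + 3*u^2 - 14*u + 10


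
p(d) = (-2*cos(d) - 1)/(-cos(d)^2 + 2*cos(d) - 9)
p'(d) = (-2*sin(d)*cos(d) + 2*sin(d))*(-2*cos(d) - 1)/(-cos(d)^2 + 2*cos(d) - 9)^2 + 2*sin(d)/(-cos(d)^2 + 2*cos(d) - 9) = 2*(cos(d)^2 + cos(d) - 10)*sin(d)/(sin(d)^2 + 2*cos(d) - 10)^2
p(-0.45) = 0.35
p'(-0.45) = 0.11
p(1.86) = 0.04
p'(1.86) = -0.21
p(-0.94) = 0.27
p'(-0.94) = 0.22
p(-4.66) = 0.10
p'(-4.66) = -0.24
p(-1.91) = 0.03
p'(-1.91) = 0.20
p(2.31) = -0.03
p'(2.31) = -0.13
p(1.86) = 0.04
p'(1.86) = -0.21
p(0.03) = 0.37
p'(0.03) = -0.01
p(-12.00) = 0.33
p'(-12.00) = -0.14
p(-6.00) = 0.36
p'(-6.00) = -0.07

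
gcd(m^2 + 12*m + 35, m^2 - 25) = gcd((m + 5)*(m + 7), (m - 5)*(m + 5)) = m + 5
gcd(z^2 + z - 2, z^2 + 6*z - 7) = z - 1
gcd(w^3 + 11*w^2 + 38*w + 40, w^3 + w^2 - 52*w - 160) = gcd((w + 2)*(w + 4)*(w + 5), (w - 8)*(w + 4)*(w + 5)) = w^2 + 9*w + 20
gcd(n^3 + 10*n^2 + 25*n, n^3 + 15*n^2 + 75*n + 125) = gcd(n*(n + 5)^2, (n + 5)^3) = n^2 + 10*n + 25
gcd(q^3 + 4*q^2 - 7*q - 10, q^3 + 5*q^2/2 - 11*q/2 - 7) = q^2 - q - 2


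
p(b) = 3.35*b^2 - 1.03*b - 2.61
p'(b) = 6.7*b - 1.03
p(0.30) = -2.62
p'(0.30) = 0.98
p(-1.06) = 2.25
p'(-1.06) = -8.13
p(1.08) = 0.19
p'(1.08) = 6.21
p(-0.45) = -1.47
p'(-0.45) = -4.04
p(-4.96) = 84.91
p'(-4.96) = -34.26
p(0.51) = -2.26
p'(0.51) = 2.39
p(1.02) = -0.18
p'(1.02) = 5.80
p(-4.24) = 61.98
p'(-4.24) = -29.44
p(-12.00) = 492.15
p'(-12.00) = -81.43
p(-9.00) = 278.01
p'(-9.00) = -61.33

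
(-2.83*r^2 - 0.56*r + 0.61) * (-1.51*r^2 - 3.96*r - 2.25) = 4.2733*r^4 + 12.0524*r^3 + 7.664*r^2 - 1.1556*r - 1.3725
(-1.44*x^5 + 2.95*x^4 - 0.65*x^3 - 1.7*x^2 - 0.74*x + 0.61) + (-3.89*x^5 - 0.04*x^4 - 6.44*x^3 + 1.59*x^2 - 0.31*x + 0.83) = -5.33*x^5 + 2.91*x^4 - 7.09*x^3 - 0.11*x^2 - 1.05*x + 1.44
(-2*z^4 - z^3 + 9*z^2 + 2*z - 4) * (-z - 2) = 2*z^5 + 5*z^4 - 7*z^3 - 20*z^2 + 8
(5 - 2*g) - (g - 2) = 7 - 3*g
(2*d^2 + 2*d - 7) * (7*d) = 14*d^3 + 14*d^2 - 49*d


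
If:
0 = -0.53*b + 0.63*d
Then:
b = 1.18867924528302*d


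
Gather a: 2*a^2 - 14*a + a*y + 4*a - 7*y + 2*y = 2*a^2 + a*(y - 10) - 5*y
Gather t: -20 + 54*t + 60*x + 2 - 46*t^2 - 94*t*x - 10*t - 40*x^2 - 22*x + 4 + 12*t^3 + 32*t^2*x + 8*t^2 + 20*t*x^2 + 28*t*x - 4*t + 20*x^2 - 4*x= 12*t^3 + t^2*(32*x - 38) + t*(20*x^2 - 66*x + 40) - 20*x^2 + 34*x - 14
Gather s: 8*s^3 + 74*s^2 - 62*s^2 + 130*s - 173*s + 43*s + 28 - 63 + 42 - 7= 8*s^3 + 12*s^2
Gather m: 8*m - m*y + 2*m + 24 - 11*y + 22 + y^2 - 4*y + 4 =m*(10 - y) + y^2 - 15*y + 50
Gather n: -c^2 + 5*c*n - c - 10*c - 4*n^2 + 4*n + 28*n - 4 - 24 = -c^2 - 11*c - 4*n^2 + n*(5*c + 32) - 28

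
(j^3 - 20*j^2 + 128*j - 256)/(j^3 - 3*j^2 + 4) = (j^3 - 20*j^2 + 128*j - 256)/(j^3 - 3*j^2 + 4)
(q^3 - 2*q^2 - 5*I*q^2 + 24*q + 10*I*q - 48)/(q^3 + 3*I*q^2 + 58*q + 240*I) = (q^2 + q*(-2 + 3*I) - 6*I)/(q^2 + 11*I*q - 30)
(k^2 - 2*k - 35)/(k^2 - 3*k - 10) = (-k^2 + 2*k + 35)/(-k^2 + 3*k + 10)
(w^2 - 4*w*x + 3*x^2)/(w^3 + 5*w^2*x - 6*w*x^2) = (w - 3*x)/(w*(w + 6*x))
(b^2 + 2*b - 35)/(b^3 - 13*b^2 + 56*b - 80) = (b + 7)/(b^2 - 8*b + 16)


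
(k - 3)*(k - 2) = k^2 - 5*k + 6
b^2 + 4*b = b*(b + 4)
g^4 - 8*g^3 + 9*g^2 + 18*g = g*(g - 6)*(g - 3)*(g + 1)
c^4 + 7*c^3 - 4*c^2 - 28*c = c*(c - 2)*(c + 2)*(c + 7)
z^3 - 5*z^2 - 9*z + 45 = (z - 5)*(z - 3)*(z + 3)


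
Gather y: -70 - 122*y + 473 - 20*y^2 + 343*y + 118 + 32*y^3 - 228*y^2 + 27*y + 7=32*y^3 - 248*y^2 + 248*y + 528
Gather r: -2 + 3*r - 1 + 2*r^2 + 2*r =2*r^2 + 5*r - 3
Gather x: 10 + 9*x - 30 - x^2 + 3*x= -x^2 + 12*x - 20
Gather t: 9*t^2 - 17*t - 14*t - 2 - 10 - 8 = 9*t^2 - 31*t - 20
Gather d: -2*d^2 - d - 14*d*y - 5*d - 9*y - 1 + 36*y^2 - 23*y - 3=-2*d^2 + d*(-14*y - 6) + 36*y^2 - 32*y - 4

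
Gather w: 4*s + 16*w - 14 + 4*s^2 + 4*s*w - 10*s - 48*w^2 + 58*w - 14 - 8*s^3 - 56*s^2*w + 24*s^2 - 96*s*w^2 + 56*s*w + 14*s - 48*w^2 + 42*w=-8*s^3 + 28*s^2 + 8*s + w^2*(-96*s - 96) + w*(-56*s^2 + 60*s + 116) - 28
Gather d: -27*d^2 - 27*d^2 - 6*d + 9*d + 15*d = -54*d^2 + 18*d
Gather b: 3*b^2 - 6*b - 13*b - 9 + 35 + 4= 3*b^2 - 19*b + 30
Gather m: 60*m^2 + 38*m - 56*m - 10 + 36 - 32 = 60*m^2 - 18*m - 6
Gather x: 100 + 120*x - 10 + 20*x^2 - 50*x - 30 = 20*x^2 + 70*x + 60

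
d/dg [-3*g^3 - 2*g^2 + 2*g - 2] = -9*g^2 - 4*g + 2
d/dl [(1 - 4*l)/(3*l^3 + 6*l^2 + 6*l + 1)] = (24*l^3 + 15*l^2 - 12*l - 10)/(9*l^6 + 36*l^5 + 72*l^4 + 78*l^3 + 48*l^2 + 12*l + 1)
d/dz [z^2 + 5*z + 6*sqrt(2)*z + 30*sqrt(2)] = 2*z + 5 + 6*sqrt(2)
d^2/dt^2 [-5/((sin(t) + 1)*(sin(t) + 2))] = 5*(4*sin(t)^3 + 5*sin(t)^2 - 10*sin(t) - 14)/((sin(t) + 1)^2*(sin(t) + 2)^3)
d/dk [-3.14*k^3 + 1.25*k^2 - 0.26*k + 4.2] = -9.42*k^2 + 2.5*k - 0.26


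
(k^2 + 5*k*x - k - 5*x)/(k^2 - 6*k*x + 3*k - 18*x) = (k^2 + 5*k*x - k - 5*x)/(k^2 - 6*k*x + 3*k - 18*x)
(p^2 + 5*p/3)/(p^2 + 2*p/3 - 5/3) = p/(p - 1)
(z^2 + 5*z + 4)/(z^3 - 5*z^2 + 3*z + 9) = (z + 4)/(z^2 - 6*z + 9)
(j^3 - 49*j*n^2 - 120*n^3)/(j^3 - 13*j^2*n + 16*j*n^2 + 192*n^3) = (j + 5*n)/(j - 8*n)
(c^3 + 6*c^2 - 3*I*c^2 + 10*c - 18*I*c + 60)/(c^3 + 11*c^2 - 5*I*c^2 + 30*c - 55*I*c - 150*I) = (c + 2*I)/(c + 5)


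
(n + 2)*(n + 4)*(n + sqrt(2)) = n^3 + sqrt(2)*n^2 + 6*n^2 + 8*n + 6*sqrt(2)*n + 8*sqrt(2)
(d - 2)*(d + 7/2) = d^2 + 3*d/2 - 7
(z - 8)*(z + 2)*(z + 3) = z^3 - 3*z^2 - 34*z - 48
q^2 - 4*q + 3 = (q - 3)*(q - 1)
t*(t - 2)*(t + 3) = t^3 + t^2 - 6*t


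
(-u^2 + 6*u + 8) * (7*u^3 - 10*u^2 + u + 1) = -7*u^5 + 52*u^4 - 5*u^3 - 75*u^2 + 14*u + 8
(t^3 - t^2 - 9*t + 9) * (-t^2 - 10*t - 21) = -t^5 - 9*t^4 - 2*t^3 + 102*t^2 + 99*t - 189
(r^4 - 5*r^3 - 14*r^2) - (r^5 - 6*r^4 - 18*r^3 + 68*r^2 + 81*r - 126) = -r^5 + 7*r^4 + 13*r^3 - 82*r^2 - 81*r + 126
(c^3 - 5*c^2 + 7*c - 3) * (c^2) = c^5 - 5*c^4 + 7*c^3 - 3*c^2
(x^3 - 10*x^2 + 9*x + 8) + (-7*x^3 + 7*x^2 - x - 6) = -6*x^3 - 3*x^2 + 8*x + 2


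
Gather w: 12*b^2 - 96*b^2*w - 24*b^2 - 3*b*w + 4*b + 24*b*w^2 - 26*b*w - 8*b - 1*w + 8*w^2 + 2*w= -12*b^2 - 4*b + w^2*(24*b + 8) + w*(-96*b^2 - 29*b + 1)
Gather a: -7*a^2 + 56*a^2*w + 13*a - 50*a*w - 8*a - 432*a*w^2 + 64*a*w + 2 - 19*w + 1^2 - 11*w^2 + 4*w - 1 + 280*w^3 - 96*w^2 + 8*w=a^2*(56*w - 7) + a*(-432*w^2 + 14*w + 5) + 280*w^3 - 107*w^2 - 7*w + 2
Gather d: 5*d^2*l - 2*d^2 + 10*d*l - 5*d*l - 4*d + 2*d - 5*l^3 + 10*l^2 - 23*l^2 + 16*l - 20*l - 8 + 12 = d^2*(5*l - 2) + d*(5*l - 2) - 5*l^3 - 13*l^2 - 4*l + 4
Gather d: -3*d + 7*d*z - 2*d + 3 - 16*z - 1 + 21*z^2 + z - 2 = d*(7*z - 5) + 21*z^2 - 15*z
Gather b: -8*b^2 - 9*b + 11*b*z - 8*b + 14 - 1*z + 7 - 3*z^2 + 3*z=-8*b^2 + b*(11*z - 17) - 3*z^2 + 2*z + 21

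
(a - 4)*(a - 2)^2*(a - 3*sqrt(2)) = a^4 - 8*a^3 - 3*sqrt(2)*a^3 + 20*a^2 + 24*sqrt(2)*a^2 - 60*sqrt(2)*a - 16*a + 48*sqrt(2)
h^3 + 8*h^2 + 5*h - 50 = (h - 2)*(h + 5)^2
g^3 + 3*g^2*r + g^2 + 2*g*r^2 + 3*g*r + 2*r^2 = (g + 1)*(g + r)*(g + 2*r)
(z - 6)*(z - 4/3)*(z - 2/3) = z^3 - 8*z^2 + 116*z/9 - 16/3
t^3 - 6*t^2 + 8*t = t*(t - 4)*(t - 2)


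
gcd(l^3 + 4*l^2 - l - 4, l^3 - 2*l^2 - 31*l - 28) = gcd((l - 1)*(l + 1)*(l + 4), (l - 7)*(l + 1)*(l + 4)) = l^2 + 5*l + 4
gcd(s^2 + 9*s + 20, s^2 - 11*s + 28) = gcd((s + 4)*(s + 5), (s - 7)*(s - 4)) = 1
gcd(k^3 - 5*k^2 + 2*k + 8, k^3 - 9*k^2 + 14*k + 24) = k^2 - 3*k - 4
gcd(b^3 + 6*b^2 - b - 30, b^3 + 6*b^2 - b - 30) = b^3 + 6*b^2 - b - 30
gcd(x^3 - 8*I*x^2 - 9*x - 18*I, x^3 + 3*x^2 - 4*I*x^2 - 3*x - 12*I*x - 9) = x - 3*I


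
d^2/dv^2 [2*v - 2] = 0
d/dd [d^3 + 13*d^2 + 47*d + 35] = 3*d^2 + 26*d + 47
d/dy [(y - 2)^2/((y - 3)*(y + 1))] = 2*(y^2 - 7*y + 10)/(y^4 - 4*y^3 - 2*y^2 + 12*y + 9)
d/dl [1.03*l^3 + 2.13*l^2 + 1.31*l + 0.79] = 3.09*l^2 + 4.26*l + 1.31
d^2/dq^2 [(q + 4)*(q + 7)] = 2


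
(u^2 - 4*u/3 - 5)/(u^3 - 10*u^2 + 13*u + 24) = (u + 5/3)/(u^2 - 7*u - 8)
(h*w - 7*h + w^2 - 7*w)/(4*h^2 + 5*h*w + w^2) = (w - 7)/(4*h + w)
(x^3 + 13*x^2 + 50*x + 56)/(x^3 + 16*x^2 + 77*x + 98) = (x + 4)/(x + 7)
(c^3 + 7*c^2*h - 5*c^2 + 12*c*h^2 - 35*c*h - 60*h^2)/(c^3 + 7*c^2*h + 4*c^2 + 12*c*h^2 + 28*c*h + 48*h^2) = (c - 5)/(c + 4)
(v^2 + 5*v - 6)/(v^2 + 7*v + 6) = (v - 1)/(v + 1)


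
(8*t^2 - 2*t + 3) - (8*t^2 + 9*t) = 3 - 11*t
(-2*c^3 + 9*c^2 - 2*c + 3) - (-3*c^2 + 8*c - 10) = -2*c^3 + 12*c^2 - 10*c + 13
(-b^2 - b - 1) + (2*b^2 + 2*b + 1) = b^2 + b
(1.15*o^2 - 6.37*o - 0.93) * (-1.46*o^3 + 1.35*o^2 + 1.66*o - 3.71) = -1.679*o^5 + 10.8527*o^4 - 5.3327*o^3 - 16.0962*o^2 + 22.0889*o + 3.4503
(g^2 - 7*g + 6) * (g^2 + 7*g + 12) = g^4 - 31*g^2 - 42*g + 72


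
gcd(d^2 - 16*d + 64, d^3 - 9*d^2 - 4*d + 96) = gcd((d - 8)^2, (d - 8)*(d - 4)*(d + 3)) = d - 8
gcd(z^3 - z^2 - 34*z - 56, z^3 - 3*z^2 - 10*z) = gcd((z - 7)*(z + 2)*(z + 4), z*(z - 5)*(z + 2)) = z + 2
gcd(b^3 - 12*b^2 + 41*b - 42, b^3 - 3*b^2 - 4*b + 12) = b^2 - 5*b + 6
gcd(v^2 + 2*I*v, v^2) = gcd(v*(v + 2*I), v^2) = v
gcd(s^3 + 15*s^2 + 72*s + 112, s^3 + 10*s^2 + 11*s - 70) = s + 7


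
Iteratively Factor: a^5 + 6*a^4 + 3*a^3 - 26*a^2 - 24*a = (a - 2)*(a^4 + 8*a^3 + 19*a^2 + 12*a) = a*(a - 2)*(a^3 + 8*a^2 + 19*a + 12) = a*(a - 2)*(a + 3)*(a^2 + 5*a + 4) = a*(a - 2)*(a + 1)*(a + 3)*(a + 4)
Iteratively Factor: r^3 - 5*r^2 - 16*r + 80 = (r - 4)*(r^2 - r - 20) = (r - 5)*(r - 4)*(r + 4)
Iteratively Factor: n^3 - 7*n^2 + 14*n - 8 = (n - 2)*(n^2 - 5*n + 4) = (n - 4)*(n - 2)*(n - 1)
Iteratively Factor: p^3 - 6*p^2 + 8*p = (p)*(p^2 - 6*p + 8) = p*(p - 4)*(p - 2)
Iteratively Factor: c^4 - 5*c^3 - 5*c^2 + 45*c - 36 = (c + 3)*(c^3 - 8*c^2 + 19*c - 12) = (c - 3)*(c + 3)*(c^2 - 5*c + 4) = (c - 3)*(c - 1)*(c + 3)*(c - 4)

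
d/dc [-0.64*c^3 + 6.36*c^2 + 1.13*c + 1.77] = -1.92*c^2 + 12.72*c + 1.13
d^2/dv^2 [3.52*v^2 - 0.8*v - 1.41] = 7.04000000000000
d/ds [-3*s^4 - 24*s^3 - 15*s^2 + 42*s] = -12*s^3 - 72*s^2 - 30*s + 42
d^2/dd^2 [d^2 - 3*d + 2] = 2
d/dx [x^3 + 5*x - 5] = 3*x^2 + 5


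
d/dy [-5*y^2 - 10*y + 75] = -10*y - 10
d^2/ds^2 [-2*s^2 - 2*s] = -4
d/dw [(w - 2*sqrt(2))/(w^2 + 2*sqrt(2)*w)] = (-w^2 + 4*sqrt(2)*w + 8)/(w^2*(w^2 + 4*sqrt(2)*w + 8))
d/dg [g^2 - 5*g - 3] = 2*g - 5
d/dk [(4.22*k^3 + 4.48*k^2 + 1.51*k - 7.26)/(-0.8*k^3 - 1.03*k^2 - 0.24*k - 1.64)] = (-0.762599999999999*k^4 + 0.390400000000001*k^3 - 37.7063*k^2 - 29.65*k - 4.2188)/(0.64*k^6 + 1.648*k^5 + 1.4449*k^4 + 3.1184*k^3 + 3.436*k^2 + 0.7872*k + 2.6896)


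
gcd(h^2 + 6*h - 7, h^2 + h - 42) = h + 7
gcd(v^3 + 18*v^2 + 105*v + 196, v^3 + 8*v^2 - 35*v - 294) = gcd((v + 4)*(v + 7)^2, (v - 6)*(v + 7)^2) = v^2 + 14*v + 49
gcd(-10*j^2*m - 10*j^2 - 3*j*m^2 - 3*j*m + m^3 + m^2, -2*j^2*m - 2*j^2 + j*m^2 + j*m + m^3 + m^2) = 2*j*m + 2*j + m^2 + m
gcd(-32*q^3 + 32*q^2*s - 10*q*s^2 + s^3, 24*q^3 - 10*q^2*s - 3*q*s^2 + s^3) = 8*q^2 - 6*q*s + s^2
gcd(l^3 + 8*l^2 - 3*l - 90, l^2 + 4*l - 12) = l + 6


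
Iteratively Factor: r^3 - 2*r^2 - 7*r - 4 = (r + 1)*(r^2 - 3*r - 4) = (r + 1)^2*(r - 4)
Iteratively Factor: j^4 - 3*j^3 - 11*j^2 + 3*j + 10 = (j + 1)*(j^3 - 4*j^2 - 7*j + 10) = (j - 1)*(j + 1)*(j^2 - 3*j - 10) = (j - 5)*(j - 1)*(j + 1)*(j + 2)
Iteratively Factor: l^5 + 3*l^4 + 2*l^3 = (l)*(l^4 + 3*l^3 + 2*l^2) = l^2*(l^3 + 3*l^2 + 2*l) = l^2*(l + 1)*(l^2 + 2*l) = l^3*(l + 1)*(l + 2)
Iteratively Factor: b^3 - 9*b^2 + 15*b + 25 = (b + 1)*(b^2 - 10*b + 25) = (b - 5)*(b + 1)*(b - 5)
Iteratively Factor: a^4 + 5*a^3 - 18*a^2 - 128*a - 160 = (a + 4)*(a^3 + a^2 - 22*a - 40) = (a + 2)*(a + 4)*(a^2 - a - 20) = (a - 5)*(a + 2)*(a + 4)*(a + 4)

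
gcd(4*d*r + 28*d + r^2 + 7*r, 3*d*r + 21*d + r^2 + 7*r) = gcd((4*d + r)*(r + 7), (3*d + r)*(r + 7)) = r + 7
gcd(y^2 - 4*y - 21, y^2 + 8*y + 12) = 1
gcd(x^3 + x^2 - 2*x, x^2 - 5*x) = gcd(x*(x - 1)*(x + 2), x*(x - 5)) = x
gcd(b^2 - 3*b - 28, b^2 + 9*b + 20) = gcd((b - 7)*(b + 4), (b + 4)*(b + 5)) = b + 4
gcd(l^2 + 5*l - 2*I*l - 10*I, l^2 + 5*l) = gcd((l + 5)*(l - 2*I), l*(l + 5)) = l + 5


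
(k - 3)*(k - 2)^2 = k^3 - 7*k^2 + 16*k - 12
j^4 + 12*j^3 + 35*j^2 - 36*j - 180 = (j - 2)*(j + 3)*(j + 5)*(j + 6)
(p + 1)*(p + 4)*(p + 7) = p^3 + 12*p^2 + 39*p + 28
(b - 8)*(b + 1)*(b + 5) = b^3 - 2*b^2 - 43*b - 40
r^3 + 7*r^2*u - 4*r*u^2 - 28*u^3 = (r - 2*u)*(r + 2*u)*(r + 7*u)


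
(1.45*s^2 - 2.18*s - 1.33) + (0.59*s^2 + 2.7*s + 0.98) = 2.04*s^2 + 0.52*s - 0.35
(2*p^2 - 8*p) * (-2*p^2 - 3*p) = -4*p^4 + 10*p^3 + 24*p^2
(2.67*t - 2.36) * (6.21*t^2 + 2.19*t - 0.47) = 16.5807*t^3 - 8.8083*t^2 - 6.4233*t + 1.1092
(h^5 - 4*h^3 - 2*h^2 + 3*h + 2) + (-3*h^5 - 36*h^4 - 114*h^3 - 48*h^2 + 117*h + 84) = -2*h^5 - 36*h^4 - 118*h^3 - 50*h^2 + 120*h + 86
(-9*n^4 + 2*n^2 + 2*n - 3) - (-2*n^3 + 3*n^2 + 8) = -9*n^4 + 2*n^3 - n^2 + 2*n - 11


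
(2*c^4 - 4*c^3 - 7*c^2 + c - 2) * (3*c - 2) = 6*c^5 - 16*c^4 - 13*c^3 + 17*c^2 - 8*c + 4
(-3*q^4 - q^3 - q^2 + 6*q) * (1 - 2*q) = 6*q^5 - q^4 + q^3 - 13*q^2 + 6*q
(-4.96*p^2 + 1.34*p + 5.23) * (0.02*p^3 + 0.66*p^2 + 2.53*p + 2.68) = -0.0992*p^5 - 3.2468*p^4 - 11.5598*p^3 - 6.4508*p^2 + 16.8231*p + 14.0164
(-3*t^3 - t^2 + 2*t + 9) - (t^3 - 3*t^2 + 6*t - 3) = -4*t^3 + 2*t^2 - 4*t + 12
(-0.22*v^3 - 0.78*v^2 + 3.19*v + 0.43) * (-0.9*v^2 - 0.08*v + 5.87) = 0.198*v^5 + 0.7196*v^4 - 4.1*v^3 - 5.2208*v^2 + 18.6909*v + 2.5241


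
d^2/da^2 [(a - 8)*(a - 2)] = 2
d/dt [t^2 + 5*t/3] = 2*t + 5/3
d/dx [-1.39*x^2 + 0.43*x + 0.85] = 0.43 - 2.78*x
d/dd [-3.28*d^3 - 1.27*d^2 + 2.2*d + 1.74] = -9.84*d^2 - 2.54*d + 2.2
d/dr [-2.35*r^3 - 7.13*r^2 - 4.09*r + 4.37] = -7.05*r^2 - 14.26*r - 4.09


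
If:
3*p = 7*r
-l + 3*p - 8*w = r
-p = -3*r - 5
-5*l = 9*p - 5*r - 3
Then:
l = 123/5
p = -35/2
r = -15/2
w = -87/10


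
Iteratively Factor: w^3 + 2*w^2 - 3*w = (w)*(w^2 + 2*w - 3) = w*(w - 1)*(w + 3)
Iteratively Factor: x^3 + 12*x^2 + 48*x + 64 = (x + 4)*(x^2 + 8*x + 16) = (x + 4)^2*(x + 4)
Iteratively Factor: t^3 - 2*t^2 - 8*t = (t - 4)*(t^2 + 2*t) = t*(t - 4)*(t + 2)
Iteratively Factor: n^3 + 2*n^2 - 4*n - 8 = (n + 2)*(n^2 - 4) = (n - 2)*(n + 2)*(n + 2)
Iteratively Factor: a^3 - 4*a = (a + 2)*(a^2 - 2*a) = (a - 2)*(a + 2)*(a)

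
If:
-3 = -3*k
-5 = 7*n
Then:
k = 1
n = -5/7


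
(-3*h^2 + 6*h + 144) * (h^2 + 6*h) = -3*h^4 - 12*h^3 + 180*h^2 + 864*h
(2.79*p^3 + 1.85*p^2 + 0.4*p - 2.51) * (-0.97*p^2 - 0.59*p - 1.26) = -2.7063*p^5 - 3.4406*p^4 - 4.9949*p^3 - 0.1323*p^2 + 0.9769*p + 3.1626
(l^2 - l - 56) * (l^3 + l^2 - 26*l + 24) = l^5 - 83*l^3 - 6*l^2 + 1432*l - 1344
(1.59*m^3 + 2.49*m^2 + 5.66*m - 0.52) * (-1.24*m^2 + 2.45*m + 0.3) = -1.9716*m^5 + 0.807900000000001*m^4 - 0.440899999999998*m^3 + 15.2588*m^2 + 0.424*m - 0.156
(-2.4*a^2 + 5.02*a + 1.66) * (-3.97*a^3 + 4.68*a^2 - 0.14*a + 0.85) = 9.528*a^5 - 31.1614*a^4 + 17.2394*a^3 + 5.026*a^2 + 4.0346*a + 1.411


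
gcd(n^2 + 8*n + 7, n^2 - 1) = n + 1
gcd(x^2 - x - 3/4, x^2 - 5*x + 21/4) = x - 3/2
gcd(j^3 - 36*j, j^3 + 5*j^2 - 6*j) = j^2 + 6*j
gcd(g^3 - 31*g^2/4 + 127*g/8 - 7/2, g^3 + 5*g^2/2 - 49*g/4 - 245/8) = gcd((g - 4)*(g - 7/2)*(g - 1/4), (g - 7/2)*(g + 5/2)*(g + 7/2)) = g - 7/2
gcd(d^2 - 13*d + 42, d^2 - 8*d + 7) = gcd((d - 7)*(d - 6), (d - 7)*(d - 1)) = d - 7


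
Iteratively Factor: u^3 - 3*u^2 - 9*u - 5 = (u + 1)*(u^2 - 4*u - 5) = (u + 1)^2*(u - 5)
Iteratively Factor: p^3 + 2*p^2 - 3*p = (p + 3)*(p^2 - p) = p*(p + 3)*(p - 1)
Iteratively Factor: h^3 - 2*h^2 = (h)*(h^2 - 2*h) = h*(h - 2)*(h)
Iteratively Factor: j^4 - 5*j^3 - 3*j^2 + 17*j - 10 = (j - 1)*(j^3 - 4*j^2 - 7*j + 10) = (j - 1)^2*(j^2 - 3*j - 10) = (j - 1)^2*(j + 2)*(j - 5)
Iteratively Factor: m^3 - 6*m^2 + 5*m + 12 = (m + 1)*(m^2 - 7*m + 12) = (m - 3)*(m + 1)*(m - 4)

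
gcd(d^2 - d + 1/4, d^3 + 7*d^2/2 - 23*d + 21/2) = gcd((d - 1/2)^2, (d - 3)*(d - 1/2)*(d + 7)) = d - 1/2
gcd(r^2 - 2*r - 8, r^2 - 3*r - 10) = r + 2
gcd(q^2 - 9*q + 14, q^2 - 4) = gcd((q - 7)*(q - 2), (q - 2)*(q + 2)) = q - 2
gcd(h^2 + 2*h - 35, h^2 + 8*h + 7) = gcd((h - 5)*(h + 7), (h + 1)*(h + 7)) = h + 7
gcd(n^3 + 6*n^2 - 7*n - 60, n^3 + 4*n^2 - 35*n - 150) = n + 5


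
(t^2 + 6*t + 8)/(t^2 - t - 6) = (t + 4)/(t - 3)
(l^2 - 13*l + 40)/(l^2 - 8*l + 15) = (l - 8)/(l - 3)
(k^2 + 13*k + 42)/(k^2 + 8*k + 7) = (k + 6)/(k + 1)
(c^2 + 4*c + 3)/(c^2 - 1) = (c + 3)/(c - 1)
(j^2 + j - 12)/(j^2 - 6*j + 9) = (j + 4)/(j - 3)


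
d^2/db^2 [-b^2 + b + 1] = -2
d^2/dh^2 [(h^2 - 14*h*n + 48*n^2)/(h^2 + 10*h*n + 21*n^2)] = 6*n*(-8*h^3 + 27*h^2*n + 774*h*n^2 + 2391*n^3)/(h^6 + 30*h^5*n + 363*h^4*n^2 + 2260*h^3*n^3 + 7623*h^2*n^4 + 13230*h*n^5 + 9261*n^6)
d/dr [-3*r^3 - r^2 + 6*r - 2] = -9*r^2 - 2*r + 6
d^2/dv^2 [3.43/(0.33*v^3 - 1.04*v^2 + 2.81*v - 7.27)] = ((7.1344 - 6.7914*v)*(0.33*v^3 - 1.04*v^2 + 2.81*v - 7.27) + 3.43*(0.99*v^2 - 2.08*v + 2.81)*(1.98*v^2 - 4.16*v + 5.62))/(0.33*v^3 - 1.04*v^2 + 2.81*v - 7.27)^3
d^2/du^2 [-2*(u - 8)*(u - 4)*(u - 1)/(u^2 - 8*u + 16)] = 48/(u^3 - 12*u^2 + 48*u - 64)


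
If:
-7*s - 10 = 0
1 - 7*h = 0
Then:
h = 1/7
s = -10/7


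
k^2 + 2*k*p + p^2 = (k + p)^2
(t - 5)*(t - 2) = t^2 - 7*t + 10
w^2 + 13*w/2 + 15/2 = (w + 3/2)*(w + 5)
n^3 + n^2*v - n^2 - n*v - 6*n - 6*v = (n - 3)*(n + 2)*(n + v)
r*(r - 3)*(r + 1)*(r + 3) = r^4 + r^3 - 9*r^2 - 9*r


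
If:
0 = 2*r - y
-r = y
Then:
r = 0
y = 0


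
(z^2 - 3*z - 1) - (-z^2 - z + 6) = 2*z^2 - 2*z - 7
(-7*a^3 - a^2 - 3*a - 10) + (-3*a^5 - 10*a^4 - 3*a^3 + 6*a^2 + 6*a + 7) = -3*a^5 - 10*a^4 - 10*a^3 + 5*a^2 + 3*a - 3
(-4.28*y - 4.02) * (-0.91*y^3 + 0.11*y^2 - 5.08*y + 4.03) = 3.8948*y^4 + 3.1874*y^3 + 21.3002*y^2 + 3.17319999999999*y - 16.2006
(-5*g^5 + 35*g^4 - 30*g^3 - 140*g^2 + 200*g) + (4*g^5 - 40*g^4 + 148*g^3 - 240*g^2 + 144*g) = -g^5 - 5*g^4 + 118*g^3 - 380*g^2 + 344*g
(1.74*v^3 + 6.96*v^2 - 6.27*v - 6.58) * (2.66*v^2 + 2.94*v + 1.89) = 4.6284*v^5 + 23.6292*v^4 + 7.0728*v^3 - 22.7822*v^2 - 31.1955*v - 12.4362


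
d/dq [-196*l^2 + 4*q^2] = 8*q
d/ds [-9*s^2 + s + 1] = 1 - 18*s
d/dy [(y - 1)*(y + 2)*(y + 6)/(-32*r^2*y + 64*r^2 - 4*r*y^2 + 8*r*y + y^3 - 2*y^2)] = ((y - 1)*(y + 2)*(y + 6)*(32*r^2 + 8*r*y - 8*r - 3*y^2 + 4*y) - ((y - 1)*(y + 2) + (y - 1)*(y + 6) + (y + 2)*(y + 6))*(32*r^2*y - 64*r^2 + 4*r*y^2 - 8*r*y - y^3 + 2*y^2))/(32*r^2*y - 64*r^2 + 4*r*y^2 - 8*r*y - y^3 + 2*y^2)^2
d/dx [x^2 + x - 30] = 2*x + 1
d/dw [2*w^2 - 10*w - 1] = 4*w - 10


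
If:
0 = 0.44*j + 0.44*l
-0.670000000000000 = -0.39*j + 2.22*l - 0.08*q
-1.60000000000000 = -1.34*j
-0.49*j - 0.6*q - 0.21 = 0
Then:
No Solution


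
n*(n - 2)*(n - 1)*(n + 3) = n^4 - 7*n^2 + 6*n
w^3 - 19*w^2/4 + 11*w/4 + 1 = (w - 4)*(w - 1)*(w + 1/4)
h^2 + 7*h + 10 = (h + 2)*(h + 5)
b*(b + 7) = b^2 + 7*b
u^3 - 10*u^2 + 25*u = u*(u - 5)^2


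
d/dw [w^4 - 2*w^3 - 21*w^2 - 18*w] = 4*w^3 - 6*w^2 - 42*w - 18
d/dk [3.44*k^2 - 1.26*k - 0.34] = 6.88*k - 1.26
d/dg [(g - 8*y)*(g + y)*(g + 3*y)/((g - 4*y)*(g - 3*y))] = (g^4 - 14*g^3*y + 93*g^2*y^2 - 48*g*y^3 - 516*y^4)/(g^4 - 14*g^3*y + 73*g^2*y^2 - 168*g*y^3 + 144*y^4)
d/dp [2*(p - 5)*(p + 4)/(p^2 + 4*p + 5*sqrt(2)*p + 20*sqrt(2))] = 10*(1 + sqrt(2))/(p^2 + 10*sqrt(2)*p + 50)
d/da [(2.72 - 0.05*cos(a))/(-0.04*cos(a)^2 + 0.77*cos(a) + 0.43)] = (0.002*cos(a)^2 - 0.2176*cos(a) + 2.1159)*sin(a)/(0.0016*cos(a)^4 - 0.0616*cos(a)^3 + 0.5585*cos(a)^2 + 0.6622*cos(a) + 0.1849)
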